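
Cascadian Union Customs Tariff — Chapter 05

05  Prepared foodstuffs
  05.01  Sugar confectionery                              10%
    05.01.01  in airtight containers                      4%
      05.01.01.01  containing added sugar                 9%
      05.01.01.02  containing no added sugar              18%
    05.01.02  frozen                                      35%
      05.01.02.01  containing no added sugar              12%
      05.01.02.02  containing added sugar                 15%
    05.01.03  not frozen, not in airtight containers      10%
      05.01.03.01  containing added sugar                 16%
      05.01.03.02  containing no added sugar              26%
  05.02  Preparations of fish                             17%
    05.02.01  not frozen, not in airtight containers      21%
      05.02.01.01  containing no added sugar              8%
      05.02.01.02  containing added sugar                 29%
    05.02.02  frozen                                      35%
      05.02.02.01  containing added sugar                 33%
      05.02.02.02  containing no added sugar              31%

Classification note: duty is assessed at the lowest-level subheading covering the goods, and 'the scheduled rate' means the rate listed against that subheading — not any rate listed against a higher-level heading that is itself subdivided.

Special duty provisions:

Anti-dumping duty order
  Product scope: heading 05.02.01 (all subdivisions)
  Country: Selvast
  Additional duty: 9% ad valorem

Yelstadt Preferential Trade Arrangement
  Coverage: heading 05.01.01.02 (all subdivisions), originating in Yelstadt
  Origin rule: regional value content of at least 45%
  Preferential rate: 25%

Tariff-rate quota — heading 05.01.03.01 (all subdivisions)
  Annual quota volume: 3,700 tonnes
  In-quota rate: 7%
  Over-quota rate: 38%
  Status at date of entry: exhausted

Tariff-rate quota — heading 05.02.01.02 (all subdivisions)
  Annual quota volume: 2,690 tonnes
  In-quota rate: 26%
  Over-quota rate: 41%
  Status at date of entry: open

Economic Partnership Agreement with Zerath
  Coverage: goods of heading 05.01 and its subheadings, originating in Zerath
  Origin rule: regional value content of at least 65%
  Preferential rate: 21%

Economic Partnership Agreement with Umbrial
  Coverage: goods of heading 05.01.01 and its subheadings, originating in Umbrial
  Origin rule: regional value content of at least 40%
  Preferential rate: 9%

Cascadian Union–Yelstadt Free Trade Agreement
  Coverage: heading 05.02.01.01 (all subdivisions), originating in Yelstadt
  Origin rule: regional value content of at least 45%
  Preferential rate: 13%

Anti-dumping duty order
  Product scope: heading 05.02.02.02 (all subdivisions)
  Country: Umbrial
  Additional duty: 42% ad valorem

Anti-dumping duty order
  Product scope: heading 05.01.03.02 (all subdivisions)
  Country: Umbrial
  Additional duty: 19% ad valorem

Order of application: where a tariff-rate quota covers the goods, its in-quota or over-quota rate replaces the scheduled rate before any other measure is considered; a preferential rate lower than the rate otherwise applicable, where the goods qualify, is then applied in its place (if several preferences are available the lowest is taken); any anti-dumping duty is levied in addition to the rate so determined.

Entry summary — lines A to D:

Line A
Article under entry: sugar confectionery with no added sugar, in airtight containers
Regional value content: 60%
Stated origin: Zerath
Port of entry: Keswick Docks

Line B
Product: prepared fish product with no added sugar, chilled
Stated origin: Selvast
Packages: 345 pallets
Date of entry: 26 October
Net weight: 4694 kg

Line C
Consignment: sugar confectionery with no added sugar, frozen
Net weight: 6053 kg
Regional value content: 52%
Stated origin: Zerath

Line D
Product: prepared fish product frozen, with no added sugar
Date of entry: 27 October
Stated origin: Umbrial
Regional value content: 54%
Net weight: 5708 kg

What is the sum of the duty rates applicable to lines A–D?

120%

Line A: sugar confectionery → 05.01; in airtight containers → 05.01.01; with no added sugar → 05.01.01.02. Scheduled 18%. Zerath agreement on 05.01: RVC < 65%. → 18%.
Line B: prepared fish product → 05.02; chilled → 05.02.01; with no added sugar → 05.02.01.01. Scheduled 8%. anti-dumping (Selvast, 05.02.01): +9%; total 8% + 9% = 17%. → 17%.
Line C: sugar confectionery → 05.01; frozen → 05.01.02; with no added sugar → 05.01.02.01. Scheduled 12%. Zerath agreement on 05.01: RVC < 65%. → 12%.
Line D: prepared fish product → 05.02; frozen → 05.02.02; with no added sugar → 05.02.02.02. Scheduled 31%. Umbrial agreement on 05.01.01: 05.02.02.02 not covered; anti-dumping (Umbrial, 05.02.02.02): +42%; total 31% + 42% = 73%. → 73%.
Sum: 18% + 17% + 12% + 73% = 120%.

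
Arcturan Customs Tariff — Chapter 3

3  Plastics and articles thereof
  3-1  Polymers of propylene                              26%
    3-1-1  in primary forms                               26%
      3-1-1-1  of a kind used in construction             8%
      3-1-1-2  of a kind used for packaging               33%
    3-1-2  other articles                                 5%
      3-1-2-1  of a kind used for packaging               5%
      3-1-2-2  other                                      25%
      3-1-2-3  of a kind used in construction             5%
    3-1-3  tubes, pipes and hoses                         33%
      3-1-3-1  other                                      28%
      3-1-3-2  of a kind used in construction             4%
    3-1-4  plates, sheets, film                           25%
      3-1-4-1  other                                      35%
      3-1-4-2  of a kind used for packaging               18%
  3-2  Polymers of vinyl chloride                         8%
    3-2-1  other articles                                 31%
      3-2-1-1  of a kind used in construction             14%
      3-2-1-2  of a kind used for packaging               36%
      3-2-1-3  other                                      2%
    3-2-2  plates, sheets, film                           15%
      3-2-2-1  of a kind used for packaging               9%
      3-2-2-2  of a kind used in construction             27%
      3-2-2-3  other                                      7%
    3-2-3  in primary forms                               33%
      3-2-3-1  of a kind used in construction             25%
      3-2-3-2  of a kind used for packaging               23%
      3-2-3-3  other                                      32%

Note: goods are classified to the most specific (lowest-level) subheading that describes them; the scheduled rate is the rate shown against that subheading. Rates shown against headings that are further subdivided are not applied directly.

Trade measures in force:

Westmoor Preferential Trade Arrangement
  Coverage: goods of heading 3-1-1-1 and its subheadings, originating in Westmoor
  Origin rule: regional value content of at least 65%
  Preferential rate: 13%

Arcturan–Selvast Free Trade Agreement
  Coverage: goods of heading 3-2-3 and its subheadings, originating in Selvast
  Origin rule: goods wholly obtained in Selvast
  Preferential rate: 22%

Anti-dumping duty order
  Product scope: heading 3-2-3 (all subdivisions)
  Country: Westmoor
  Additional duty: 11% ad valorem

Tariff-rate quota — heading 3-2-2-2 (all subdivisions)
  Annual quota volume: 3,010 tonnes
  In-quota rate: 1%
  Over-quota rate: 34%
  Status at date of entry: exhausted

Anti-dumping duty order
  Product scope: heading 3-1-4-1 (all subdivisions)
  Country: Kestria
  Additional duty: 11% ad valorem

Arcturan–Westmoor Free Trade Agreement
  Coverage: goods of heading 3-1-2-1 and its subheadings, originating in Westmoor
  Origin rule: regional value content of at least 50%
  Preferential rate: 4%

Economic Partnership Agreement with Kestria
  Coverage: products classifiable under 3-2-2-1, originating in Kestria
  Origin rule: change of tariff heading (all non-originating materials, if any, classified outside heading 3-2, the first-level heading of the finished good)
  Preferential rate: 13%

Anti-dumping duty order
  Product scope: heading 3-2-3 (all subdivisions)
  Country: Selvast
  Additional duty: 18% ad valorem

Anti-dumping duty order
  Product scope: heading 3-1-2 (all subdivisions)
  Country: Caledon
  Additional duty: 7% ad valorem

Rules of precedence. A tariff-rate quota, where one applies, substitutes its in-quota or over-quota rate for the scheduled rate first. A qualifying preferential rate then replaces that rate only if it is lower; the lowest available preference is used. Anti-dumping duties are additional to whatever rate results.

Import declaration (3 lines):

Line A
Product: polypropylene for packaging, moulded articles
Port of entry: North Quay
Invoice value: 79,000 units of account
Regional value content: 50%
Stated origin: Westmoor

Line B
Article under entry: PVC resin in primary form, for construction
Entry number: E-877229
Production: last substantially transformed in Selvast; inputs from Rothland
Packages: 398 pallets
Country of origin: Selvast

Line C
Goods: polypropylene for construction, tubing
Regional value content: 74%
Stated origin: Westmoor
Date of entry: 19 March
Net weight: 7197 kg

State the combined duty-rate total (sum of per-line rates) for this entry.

Line A: polypropylene → 3-1; moulded articles → 3-1-2; for packaging → 3-1-2-1. Scheduled 5%. Westmoor agreement on 3-1-1-1: 3-1-2-1 not covered; Westmoor agreement on 3-1-2-1: RVC ≥ 50% → 4% available; preferential 4%. → 4%.
Line B: PVC → 3-2; resin in primary form → 3-2-3; for construction → 3-2-3-1. Scheduled 25%. Selvast agreement on 3-2-3: not wholly obtained; anti-dumping (Selvast, 3-2-3): +18%; total 25% + 18% = 43%. → 43%.
Line C: polypropylene → 3-1; tubing → 3-1-3; for construction → 3-1-3-2. Scheduled 4%. Westmoor agreement on 3-1-1-1: 3-1-3-2 not covered; Westmoor agreement on 3-1-2-1: 3-1-3-2 not covered. → 4%.
Sum: 4% + 43% + 4% = 51%.

51%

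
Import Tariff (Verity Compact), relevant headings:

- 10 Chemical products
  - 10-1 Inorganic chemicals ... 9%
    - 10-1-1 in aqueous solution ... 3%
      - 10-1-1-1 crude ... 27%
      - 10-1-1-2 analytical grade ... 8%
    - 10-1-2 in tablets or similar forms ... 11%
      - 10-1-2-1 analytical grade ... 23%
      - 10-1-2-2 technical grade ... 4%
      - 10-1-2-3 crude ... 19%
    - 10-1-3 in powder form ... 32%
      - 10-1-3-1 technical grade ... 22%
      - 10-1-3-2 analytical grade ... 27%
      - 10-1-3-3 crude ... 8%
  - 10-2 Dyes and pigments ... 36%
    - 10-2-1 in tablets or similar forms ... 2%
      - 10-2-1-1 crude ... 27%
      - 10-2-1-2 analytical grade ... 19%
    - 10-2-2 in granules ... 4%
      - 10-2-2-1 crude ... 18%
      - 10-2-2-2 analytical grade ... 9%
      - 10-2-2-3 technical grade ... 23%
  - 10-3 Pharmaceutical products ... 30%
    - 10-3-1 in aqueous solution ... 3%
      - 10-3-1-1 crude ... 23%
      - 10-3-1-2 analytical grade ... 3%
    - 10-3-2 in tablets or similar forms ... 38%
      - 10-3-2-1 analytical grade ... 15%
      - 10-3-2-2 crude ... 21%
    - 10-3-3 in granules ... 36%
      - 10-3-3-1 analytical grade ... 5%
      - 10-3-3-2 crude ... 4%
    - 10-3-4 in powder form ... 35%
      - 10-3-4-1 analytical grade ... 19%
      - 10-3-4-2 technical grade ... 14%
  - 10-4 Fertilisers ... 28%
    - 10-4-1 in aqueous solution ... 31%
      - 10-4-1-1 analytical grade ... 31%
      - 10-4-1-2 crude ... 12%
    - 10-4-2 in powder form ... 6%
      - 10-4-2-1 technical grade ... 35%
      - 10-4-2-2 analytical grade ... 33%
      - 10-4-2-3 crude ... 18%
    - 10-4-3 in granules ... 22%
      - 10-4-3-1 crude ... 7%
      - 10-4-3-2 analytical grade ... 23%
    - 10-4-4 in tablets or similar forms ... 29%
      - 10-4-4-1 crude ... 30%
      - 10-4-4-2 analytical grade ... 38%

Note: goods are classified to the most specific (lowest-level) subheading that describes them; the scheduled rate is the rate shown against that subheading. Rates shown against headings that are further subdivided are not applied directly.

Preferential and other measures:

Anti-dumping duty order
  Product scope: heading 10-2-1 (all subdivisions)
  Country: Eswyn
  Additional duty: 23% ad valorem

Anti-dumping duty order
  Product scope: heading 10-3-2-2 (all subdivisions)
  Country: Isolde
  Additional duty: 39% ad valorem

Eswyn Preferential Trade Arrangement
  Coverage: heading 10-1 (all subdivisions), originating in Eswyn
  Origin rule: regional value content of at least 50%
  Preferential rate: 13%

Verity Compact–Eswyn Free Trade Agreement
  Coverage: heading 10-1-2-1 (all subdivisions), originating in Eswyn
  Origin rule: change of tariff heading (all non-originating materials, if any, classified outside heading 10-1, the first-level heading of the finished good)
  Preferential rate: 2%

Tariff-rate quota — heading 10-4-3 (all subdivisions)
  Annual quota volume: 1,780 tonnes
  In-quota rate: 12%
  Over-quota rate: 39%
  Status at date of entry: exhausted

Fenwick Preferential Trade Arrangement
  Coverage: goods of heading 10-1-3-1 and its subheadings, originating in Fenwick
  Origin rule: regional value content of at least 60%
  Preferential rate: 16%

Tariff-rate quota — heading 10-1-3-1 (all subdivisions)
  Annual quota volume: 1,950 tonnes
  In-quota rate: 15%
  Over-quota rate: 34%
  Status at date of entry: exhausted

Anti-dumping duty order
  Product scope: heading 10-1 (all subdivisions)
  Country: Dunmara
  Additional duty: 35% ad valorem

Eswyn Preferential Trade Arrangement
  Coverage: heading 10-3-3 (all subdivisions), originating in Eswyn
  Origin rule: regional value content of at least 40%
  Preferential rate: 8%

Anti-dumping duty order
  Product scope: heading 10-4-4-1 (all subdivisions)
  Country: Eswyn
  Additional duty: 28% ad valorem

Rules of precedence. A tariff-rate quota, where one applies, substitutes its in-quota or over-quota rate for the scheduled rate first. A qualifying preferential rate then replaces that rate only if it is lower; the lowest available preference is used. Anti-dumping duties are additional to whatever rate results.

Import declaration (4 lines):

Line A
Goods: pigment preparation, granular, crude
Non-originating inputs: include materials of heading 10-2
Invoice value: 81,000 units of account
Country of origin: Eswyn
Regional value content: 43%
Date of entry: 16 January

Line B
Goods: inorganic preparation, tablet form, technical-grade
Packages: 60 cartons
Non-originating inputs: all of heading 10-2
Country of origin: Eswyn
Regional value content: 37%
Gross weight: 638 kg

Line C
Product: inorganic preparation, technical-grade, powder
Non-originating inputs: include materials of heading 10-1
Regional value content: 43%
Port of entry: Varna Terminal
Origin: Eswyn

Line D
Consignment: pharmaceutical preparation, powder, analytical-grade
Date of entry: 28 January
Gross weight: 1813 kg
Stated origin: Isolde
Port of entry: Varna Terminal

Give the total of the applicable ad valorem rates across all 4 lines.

75%

Line A: pigment → 10-2; granular → 10-2-2; crude → 10-2-2-1. Scheduled 18%. Eswyn agreement on 10-1: 10-2-2-1 not covered; Eswyn agreement on 10-1-2-1: 10-2-2-1 not covered; Eswyn agreement on 10-3-3: 10-2-2-1 not covered. → 18%.
Line B: inorganic → 10-1; tablet form → 10-1-2; technical-grade → 10-1-2-2. Scheduled 4%. Eswyn agreement on 10-1: RVC < 50%; Eswyn agreement on 10-1-2-1: 10-1-2-2 not covered; Eswyn agreement on 10-3-3: 10-1-2-2 not covered. → 4%.
Line C: inorganic → 10-1; powder → 10-1-3; technical-grade → 10-1-3-1. Scheduled 22%. quota on 10-1-3-1 exhausted → over-quota 34%; Eswyn agreement on 10-1: RVC < 50%; Eswyn agreement on 10-1-2-1: 10-1-3-1 not covered; Eswyn agreement on 10-3-3: 10-1-3-1 not covered. → 34%.
Line D: pharmaceutical → 10-3; powder → 10-3-4; analytical-grade → 10-3-4-1. Scheduled 19%. No special measure applies. → 19%.
Sum: 18% + 4% + 34% + 19% = 75%.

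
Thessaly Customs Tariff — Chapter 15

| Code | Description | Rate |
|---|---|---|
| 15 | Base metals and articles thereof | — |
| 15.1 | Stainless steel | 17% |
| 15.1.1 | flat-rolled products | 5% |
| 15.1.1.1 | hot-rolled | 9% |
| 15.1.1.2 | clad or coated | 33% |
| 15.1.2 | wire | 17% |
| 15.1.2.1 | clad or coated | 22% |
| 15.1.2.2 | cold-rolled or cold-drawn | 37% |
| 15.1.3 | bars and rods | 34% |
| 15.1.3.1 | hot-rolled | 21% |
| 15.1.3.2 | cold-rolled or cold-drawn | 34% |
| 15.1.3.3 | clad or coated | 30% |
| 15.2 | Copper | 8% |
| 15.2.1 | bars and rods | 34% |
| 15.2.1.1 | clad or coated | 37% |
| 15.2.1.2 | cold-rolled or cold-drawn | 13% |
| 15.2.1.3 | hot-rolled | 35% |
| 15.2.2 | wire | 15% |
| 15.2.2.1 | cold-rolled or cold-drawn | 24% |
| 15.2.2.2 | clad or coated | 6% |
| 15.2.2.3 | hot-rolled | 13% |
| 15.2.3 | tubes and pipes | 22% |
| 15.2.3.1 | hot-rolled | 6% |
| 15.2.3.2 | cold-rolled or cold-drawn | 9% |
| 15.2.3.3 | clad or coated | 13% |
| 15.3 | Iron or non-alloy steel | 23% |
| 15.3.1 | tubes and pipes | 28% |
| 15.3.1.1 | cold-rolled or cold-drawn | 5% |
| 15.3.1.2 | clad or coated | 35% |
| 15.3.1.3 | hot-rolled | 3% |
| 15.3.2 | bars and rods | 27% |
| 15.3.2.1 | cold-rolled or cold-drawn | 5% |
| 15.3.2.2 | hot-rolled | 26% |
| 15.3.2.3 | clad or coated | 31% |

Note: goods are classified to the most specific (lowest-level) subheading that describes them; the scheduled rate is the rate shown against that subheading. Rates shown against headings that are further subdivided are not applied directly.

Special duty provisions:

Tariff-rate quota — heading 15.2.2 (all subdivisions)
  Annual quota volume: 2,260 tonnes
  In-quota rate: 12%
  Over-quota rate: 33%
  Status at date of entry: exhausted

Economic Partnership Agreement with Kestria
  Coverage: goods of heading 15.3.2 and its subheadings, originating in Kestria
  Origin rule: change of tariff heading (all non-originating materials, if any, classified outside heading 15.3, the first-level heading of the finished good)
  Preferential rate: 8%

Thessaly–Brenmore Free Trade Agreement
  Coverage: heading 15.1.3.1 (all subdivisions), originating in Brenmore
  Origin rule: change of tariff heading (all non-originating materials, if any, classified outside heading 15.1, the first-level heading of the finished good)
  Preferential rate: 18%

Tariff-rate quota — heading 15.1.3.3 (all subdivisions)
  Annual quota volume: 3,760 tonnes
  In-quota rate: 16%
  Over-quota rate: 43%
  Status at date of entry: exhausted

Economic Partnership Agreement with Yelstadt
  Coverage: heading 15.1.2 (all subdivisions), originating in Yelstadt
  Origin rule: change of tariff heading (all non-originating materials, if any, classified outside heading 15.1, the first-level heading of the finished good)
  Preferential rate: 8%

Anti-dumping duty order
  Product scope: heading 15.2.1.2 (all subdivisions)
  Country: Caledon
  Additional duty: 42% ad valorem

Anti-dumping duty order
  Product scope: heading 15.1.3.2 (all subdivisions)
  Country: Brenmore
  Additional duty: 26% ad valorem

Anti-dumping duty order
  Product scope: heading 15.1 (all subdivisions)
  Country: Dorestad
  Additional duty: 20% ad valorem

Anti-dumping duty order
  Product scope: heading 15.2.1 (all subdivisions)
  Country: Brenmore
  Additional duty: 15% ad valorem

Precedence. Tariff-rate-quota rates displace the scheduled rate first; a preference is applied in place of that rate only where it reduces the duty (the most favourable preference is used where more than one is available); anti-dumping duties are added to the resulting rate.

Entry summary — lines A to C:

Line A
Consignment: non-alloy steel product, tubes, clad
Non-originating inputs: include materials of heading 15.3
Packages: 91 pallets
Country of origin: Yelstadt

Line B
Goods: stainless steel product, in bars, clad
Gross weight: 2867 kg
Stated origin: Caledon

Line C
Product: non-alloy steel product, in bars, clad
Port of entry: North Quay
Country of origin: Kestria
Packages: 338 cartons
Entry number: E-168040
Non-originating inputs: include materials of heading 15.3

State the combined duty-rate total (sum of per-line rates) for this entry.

109%

Line A: non-alloy steel → 15.3; tubes → 15.3.1; clad → 15.3.1.2. Scheduled 35%. Yelstadt agreement on 15.1.2: 15.3.1.2 not covered. → 35%.
Line B: stainless steel → 15.1; in bars → 15.1.3; clad → 15.1.3.3. Scheduled 30%. quota on 15.1.3.3 exhausted → over-quota 43%. → 43%.
Line C: non-alloy steel → 15.3; in bars → 15.3.2; clad → 15.3.2.3. Scheduled 31%. Kestria agreement on 15.3.2: CTH not met. → 31%.
Sum: 35% + 43% + 31% = 109%.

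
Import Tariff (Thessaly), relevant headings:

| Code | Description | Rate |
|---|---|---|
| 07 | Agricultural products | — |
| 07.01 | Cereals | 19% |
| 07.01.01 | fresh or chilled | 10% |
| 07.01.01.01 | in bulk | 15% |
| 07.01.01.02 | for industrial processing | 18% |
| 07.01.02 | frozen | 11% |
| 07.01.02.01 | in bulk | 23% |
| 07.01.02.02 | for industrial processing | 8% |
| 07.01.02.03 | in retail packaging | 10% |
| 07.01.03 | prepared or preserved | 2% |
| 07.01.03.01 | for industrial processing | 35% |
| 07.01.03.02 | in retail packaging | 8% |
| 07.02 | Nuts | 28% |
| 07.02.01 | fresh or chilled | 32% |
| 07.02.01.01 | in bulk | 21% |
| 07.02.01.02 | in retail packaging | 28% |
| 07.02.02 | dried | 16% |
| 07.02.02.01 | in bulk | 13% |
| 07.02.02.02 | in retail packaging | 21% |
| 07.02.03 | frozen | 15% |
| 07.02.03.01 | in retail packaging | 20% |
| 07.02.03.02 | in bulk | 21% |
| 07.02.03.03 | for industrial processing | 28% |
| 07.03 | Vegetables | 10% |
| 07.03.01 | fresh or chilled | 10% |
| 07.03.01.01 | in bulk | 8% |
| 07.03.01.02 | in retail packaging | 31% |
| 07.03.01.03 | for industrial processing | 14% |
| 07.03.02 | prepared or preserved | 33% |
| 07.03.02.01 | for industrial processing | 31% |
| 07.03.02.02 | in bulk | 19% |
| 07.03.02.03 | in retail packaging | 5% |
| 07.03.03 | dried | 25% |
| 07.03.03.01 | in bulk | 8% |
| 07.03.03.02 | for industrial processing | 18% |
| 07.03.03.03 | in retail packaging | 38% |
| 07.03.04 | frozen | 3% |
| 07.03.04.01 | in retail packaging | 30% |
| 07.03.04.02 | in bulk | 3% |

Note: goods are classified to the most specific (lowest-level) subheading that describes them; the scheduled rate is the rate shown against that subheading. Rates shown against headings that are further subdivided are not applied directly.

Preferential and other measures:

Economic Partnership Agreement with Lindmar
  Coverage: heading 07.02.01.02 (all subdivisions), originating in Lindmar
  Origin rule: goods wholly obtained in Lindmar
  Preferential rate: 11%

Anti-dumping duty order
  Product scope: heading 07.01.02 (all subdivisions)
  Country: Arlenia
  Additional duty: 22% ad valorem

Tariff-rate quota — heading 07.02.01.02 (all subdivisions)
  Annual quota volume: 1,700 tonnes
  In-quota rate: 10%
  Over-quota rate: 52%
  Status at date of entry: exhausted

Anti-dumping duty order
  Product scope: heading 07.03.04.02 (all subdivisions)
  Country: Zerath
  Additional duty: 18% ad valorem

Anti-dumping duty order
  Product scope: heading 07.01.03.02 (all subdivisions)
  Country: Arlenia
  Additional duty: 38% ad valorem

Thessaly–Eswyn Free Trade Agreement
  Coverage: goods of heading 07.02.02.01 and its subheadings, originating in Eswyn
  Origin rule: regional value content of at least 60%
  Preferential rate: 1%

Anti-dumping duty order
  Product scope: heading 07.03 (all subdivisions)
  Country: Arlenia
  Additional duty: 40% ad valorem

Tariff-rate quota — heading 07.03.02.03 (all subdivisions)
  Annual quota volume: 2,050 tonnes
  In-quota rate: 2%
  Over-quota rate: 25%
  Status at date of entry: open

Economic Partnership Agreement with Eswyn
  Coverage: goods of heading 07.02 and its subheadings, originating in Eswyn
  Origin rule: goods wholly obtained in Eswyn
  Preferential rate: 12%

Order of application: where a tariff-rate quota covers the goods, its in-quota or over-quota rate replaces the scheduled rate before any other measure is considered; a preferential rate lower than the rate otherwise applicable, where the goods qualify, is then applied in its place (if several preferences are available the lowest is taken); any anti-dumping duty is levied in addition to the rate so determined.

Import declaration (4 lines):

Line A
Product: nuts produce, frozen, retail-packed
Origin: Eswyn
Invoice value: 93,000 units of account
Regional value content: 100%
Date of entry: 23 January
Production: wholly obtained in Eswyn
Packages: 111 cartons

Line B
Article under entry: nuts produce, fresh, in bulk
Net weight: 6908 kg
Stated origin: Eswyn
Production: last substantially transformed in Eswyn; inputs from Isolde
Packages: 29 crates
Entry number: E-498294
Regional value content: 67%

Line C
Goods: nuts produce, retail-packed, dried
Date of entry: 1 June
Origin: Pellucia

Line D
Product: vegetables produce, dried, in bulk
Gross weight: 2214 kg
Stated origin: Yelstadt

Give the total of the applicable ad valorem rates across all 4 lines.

62%

Line A: nuts → 07.02; frozen → 07.02.03; retail-packed → 07.02.03.01. Scheduled 20%. Eswyn agreement on 07.02.02.01: 07.02.03.01 not covered; Eswyn agreement on 07.02: wholly obtained → 12% available; preferential 12%. → 12%.
Line B: nuts → 07.02; fresh → 07.02.01; in bulk → 07.02.01.01. Scheduled 21%. Eswyn agreement on 07.02.02.01: 07.02.01.01 not covered; Eswyn agreement on 07.02: not wholly obtained. → 21%.
Line C: nuts → 07.02; dried → 07.02.02; retail-packed → 07.02.02.02. Scheduled 21%. No special measure applies. → 21%.
Line D: vegetables → 07.03; dried → 07.03.03; in bulk → 07.03.03.01. Scheduled 8%. No special measure applies. → 8%.
Sum: 12% + 21% + 21% + 8% = 62%.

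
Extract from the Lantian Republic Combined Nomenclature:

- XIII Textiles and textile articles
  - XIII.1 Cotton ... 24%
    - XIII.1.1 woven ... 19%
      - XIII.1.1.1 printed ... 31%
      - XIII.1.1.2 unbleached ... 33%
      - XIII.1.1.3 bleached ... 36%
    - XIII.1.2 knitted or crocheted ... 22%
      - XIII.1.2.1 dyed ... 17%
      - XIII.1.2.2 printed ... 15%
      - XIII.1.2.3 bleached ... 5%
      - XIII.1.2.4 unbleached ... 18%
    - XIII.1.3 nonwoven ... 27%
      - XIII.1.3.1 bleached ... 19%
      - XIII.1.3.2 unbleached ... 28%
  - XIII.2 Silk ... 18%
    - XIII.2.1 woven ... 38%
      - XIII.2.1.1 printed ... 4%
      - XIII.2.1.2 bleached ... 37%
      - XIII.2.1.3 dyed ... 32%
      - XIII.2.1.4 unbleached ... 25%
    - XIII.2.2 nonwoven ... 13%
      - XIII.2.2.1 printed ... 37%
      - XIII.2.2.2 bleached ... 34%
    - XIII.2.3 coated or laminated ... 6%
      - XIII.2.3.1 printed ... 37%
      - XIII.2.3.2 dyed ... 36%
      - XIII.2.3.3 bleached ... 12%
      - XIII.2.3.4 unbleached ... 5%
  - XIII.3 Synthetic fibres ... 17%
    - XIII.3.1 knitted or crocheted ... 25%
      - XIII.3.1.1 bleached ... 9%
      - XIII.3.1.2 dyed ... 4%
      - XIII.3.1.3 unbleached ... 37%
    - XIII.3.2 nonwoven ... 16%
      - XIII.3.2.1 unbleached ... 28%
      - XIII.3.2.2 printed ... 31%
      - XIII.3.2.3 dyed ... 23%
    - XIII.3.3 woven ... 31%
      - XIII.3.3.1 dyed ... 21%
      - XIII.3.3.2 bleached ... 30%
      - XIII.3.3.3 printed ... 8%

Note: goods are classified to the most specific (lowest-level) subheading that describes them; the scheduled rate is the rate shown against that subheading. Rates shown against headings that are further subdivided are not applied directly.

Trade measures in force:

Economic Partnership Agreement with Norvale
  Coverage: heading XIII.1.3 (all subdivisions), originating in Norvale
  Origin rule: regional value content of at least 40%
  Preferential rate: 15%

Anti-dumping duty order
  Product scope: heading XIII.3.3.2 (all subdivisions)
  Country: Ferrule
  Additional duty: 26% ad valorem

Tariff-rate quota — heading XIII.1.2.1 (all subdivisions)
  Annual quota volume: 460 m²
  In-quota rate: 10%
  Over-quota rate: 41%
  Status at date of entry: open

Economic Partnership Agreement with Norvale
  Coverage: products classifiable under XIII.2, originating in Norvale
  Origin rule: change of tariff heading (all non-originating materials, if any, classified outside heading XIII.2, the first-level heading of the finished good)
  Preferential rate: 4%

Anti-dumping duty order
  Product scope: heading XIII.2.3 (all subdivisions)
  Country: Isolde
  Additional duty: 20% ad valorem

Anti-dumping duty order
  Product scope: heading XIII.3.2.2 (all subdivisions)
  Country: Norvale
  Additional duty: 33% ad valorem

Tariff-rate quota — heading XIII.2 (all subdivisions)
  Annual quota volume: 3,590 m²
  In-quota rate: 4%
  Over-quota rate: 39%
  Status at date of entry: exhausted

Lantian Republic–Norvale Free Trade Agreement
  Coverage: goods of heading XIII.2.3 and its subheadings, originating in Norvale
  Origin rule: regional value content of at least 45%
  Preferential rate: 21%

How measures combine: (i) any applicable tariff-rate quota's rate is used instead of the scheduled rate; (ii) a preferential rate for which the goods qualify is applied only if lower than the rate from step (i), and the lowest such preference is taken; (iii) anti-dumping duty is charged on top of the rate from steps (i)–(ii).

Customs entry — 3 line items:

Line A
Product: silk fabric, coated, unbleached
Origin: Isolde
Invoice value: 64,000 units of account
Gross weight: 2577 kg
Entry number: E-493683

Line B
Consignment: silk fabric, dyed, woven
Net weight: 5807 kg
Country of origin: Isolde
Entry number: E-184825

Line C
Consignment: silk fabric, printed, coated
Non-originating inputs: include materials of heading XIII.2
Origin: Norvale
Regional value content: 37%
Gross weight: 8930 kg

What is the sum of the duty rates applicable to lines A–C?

137%

Line A: silk → XIII.2; coated → XIII.2.3; unbleached → XIII.2.3.4. Scheduled 5%. quota on XIII.2 exhausted → over-quota 39%; anti-dumping (Isolde, XIII.2.3): +20%; total 39% + 20% = 59%. → 59%.
Line B: silk → XIII.2; woven → XIII.2.1; dyed → XIII.2.1.3. Scheduled 32%. quota on XIII.2 exhausted → over-quota 39%. → 39%.
Line C: silk → XIII.2; coated → XIII.2.3; printed → XIII.2.3.1. Scheduled 37%. quota on XIII.2 exhausted → over-quota 39%; Norvale agreement on XIII.1.3: XIII.2.3.1 not covered; Norvale agreement on XIII.2: CTH not met; Norvale agreement on XIII.2.3: RVC < 45%. → 39%.
Sum: 59% + 39% + 39% = 137%.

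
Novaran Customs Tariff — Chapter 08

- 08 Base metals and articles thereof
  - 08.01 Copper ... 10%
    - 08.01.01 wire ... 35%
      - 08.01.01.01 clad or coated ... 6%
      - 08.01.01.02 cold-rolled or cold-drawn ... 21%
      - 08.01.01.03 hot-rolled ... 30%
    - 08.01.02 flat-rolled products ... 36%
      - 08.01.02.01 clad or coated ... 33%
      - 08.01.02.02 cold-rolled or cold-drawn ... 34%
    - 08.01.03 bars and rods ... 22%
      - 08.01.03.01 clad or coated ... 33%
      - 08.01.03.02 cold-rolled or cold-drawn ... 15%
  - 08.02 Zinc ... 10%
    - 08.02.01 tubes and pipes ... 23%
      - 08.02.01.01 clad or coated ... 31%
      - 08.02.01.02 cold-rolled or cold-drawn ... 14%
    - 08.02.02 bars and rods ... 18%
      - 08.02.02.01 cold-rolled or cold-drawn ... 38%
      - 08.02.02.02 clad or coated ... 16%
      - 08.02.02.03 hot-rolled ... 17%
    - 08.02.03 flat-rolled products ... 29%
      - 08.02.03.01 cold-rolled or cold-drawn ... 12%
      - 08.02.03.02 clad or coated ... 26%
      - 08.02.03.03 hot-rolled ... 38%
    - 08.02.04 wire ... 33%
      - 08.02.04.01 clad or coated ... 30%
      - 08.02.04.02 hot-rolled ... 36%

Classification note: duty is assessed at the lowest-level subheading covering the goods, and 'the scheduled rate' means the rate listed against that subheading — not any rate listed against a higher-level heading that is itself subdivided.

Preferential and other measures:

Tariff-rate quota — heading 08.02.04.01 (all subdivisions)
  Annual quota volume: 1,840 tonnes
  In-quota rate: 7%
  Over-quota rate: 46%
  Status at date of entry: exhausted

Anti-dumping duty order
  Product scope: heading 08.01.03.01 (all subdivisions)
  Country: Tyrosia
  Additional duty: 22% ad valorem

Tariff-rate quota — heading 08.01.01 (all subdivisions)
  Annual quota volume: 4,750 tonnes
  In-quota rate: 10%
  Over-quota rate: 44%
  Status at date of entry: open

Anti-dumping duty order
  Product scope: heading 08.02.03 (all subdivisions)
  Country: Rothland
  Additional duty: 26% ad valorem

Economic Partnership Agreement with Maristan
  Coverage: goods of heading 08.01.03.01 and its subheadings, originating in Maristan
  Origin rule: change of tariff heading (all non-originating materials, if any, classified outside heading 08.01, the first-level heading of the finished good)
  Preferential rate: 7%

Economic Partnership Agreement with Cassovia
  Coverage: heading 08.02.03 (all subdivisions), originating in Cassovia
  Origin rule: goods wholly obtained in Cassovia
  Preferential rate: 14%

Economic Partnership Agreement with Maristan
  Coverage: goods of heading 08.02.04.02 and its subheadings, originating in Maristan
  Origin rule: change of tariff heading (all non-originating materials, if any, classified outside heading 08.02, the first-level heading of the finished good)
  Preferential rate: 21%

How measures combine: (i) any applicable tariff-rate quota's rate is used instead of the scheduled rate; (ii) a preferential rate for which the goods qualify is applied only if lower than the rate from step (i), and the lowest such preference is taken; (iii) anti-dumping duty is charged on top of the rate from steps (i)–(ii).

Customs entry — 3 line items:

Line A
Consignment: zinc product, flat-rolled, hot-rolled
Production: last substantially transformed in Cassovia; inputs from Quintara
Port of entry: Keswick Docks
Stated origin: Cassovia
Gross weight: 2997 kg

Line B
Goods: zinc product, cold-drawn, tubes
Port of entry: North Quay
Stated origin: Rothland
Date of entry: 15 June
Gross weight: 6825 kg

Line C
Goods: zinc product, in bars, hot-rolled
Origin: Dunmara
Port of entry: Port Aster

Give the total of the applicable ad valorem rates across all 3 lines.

69%

Line A: zinc → 08.02; flat-rolled → 08.02.03; hot-rolled → 08.02.03.03. Scheduled 38%. Cassovia agreement on 08.02.03: not wholly obtained. → 38%.
Line B: zinc → 08.02; tubes → 08.02.01; cold-drawn → 08.02.01.02. Scheduled 14%. No special measure applies. → 14%.
Line C: zinc → 08.02; in bars → 08.02.02; hot-rolled → 08.02.02.03. Scheduled 17%. No special measure applies. → 17%.
Sum: 38% + 14% + 17% = 69%.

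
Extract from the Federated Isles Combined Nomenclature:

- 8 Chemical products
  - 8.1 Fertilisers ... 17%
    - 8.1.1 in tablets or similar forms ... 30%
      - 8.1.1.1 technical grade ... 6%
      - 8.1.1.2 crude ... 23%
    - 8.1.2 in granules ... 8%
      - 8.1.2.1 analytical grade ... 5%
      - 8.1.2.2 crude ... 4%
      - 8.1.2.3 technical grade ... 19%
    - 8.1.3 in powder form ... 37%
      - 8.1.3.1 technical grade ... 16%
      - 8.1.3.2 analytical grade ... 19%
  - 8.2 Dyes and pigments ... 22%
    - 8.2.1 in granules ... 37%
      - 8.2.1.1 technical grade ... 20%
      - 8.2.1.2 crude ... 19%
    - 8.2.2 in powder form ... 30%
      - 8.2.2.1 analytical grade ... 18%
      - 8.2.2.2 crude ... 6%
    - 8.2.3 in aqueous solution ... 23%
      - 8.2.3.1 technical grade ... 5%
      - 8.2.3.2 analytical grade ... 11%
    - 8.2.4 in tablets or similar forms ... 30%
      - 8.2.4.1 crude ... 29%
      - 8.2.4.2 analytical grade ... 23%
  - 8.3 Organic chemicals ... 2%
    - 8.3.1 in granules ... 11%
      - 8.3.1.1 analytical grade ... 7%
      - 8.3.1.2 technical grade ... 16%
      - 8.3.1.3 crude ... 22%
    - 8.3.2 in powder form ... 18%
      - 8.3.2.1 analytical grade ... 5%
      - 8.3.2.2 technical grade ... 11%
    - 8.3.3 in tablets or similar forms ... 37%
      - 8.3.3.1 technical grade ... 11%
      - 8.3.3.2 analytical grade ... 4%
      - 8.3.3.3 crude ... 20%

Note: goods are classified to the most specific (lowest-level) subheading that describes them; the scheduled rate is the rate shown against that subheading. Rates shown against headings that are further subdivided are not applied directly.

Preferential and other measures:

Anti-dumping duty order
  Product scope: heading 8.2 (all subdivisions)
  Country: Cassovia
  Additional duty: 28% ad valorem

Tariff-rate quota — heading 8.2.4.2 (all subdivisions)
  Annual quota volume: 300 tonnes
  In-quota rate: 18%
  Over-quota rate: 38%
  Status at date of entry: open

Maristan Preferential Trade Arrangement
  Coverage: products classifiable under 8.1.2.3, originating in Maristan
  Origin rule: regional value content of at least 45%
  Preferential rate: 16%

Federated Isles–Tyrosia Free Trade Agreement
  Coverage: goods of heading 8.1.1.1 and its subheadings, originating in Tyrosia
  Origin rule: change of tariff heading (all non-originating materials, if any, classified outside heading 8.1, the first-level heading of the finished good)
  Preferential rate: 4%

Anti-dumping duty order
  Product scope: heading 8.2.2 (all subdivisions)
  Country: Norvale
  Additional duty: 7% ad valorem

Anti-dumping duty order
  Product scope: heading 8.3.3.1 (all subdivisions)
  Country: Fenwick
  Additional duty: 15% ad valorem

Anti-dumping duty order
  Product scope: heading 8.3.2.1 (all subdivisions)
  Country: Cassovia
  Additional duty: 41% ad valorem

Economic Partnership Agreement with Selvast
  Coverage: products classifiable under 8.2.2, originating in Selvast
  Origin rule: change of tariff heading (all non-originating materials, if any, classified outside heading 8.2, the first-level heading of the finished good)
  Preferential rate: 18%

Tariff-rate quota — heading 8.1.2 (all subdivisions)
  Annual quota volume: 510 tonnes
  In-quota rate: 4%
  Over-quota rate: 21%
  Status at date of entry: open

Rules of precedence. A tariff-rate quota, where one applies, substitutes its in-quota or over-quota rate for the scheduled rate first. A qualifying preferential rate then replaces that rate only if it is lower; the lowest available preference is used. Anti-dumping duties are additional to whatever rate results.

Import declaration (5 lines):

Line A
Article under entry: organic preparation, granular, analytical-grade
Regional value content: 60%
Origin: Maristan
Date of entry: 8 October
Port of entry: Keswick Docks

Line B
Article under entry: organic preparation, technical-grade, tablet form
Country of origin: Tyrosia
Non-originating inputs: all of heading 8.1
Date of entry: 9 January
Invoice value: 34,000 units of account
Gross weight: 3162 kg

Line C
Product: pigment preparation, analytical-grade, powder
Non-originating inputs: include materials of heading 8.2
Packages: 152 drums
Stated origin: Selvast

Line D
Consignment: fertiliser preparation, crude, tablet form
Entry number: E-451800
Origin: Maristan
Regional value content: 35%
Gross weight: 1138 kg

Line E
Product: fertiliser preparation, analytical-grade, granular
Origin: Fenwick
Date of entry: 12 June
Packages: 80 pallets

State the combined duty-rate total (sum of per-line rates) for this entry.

Line A: organic → 8.3; granular → 8.3.1; analytical-grade → 8.3.1.1. Scheduled 7%. Maristan agreement on 8.1.2.3: 8.3.1.1 not covered. → 7%.
Line B: organic → 8.3; tablet form → 8.3.3; technical-grade → 8.3.3.1. Scheduled 11%. Tyrosia agreement on 8.1.1.1: 8.3.3.1 not covered. → 11%.
Line C: pigment → 8.2; powder → 8.2.2; analytical-grade → 8.2.2.1. Scheduled 18%. Selvast agreement on 8.2.2: CTH not met. → 18%.
Line D: fertiliser → 8.1; tablet form → 8.1.1; crude → 8.1.1.2. Scheduled 23%. Maristan agreement on 8.1.2.3: 8.1.1.2 not covered. → 23%.
Line E: fertiliser → 8.1; granular → 8.1.2; analytical-grade → 8.1.2.1. Scheduled 5%. quota on 8.1.2 open → in-quota 4%. → 4%.
Sum: 7% + 11% + 18% + 23% + 4% = 63%.

63%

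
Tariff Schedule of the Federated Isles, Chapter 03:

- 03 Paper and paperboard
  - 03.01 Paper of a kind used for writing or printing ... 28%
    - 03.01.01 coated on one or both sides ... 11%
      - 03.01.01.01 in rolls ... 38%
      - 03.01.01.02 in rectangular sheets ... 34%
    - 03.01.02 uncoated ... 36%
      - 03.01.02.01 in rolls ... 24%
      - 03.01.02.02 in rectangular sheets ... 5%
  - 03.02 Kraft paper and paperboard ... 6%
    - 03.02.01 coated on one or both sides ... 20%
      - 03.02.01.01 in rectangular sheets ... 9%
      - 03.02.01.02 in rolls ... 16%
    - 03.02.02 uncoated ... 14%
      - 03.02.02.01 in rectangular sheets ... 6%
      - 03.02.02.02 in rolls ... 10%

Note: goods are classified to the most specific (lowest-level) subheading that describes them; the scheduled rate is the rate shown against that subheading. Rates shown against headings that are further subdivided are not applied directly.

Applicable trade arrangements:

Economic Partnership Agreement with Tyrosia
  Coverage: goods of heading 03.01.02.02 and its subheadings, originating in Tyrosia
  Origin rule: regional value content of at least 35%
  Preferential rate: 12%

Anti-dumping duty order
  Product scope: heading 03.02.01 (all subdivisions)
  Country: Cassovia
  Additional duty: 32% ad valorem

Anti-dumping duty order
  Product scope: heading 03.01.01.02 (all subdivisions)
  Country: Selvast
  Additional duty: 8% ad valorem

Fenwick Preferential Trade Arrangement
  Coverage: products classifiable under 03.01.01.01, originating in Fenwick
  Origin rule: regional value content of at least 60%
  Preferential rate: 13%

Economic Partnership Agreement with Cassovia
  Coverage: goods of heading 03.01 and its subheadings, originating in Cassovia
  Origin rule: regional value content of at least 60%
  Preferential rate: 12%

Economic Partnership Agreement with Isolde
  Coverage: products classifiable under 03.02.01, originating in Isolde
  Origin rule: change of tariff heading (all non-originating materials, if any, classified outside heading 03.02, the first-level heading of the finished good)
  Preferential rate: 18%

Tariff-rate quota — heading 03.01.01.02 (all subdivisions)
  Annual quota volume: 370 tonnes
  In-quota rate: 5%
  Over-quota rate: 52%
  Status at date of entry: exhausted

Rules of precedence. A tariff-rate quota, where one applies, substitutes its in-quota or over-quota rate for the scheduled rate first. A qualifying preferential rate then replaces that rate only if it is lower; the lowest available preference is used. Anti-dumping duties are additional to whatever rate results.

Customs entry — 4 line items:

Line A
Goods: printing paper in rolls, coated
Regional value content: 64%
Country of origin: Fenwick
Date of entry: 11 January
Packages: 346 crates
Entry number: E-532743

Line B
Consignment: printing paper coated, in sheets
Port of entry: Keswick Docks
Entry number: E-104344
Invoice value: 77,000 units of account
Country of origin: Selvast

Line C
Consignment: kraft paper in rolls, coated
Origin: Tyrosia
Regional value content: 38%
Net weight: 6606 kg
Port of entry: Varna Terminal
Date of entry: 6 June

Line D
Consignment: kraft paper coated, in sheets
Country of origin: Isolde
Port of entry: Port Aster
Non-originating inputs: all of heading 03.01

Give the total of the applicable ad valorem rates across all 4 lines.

Line A: printing paper → 03.01; coated → 03.01.01; in rolls → 03.01.01.01. Scheduled 38%. Fenwick agreement on 03.01.01.01: RVC ≥ 60% → 13% available; preferential 13%. → 13%.
Line B: printing paper → 03.01; coated → 03.01.01; in sheets → 03.01.01.02. Scheduled 34%. quota on 03.01.01.02 exhausted → over-quota 52%; anti-dumping (Selvast, 03.01.01.02): +8%; total 52% + 8% = 60%. → 60%.
Line C: kraft paper → 03.02; coated → 03.02.01; in rolls → 03.02.01.02. Scheduled 16%. Tyrosia agreement on 03.01.02.02: 03.02.01.02 not covered. → 16%.
Line D: kraft paper → 03.02; coated → 03.02.01; in sheets → 03.02.01.01. Scheduled 9%. Isolde agreement on 03.02.01: CTH met → 18% available; preference 18% not lower than 9% → no reduction. → 9%.
Sum: 13% + 60% + 16% + 9% = 98%.

98%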